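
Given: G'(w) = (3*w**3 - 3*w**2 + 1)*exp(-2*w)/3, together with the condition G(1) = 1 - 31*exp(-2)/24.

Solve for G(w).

G(w) = (-12*w**3 - 6*w**2 - 6*w - 7)*exp(-2*w)/24 + 1

Recognize the product-rule pattern: G'(w) = u'v + uv' with u = -w**3/2 - w**2/4 - w/4 - 7/24, v = exp(-2*w), so integration by parts undoes it.
A general antiderivative is (-12*w**3 - 6*w**2 - 6*w - 7)*exp(-2*w)/24 + C.
The condition gives C = 1 - 31*exp(-2)/24 - (-31*exp(-2)/24) = 1.
So G(w) = (-12*w**3 - 6*w**2 - 6*w - 7)*exp(-2*w)/24 + 1.
Check: d/dw[(-12*w**3 - 6*w**2 - 6*w - 7)*exp(-2*w)/24 + 1] = (3*w**3 - 3*w**2 + 1)*exp(-2*w)/3 = G'(w).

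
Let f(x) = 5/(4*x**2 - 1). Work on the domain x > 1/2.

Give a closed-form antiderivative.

Factor the denominator ((2*x - 1)*(2*x + 1)) and decompose: f = -5/(2*(2*x + 1)) + 5/(2*(2*x - 1)); each piece integrates to a log, atan, or power term.
Check: d/dx[5*(log(x - 1/2) - log(x + 1/2))/4] = 5/(4*x**2 - 1) = f(x).

An antiderivative is F(x) = 5*(log(x - 1/2) - log(x + 1/2))/4.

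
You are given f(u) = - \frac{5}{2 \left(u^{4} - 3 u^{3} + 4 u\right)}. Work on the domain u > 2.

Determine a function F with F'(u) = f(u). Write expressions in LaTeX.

The denominator factors as 2 u \left(u - 2\right)^{2} \left(u + 1\right); partial fractions split f into directly integrable pieces: \frac{5}{18 \left(u + 1\right)} + \frac{25}{72 \left(u - 2\right)} - \frac{5}{12 \left(u - 2\right)^{2}} - \frac{5}{8 u}.
Check: d/du[\frac{5 \left(- 9 \left(u - 2\right) \log{\left(u \right)} + 5 \left(u - 2\right) \log{\left(u - 2 \right)} + 4 \left(u - 2\right) \log{\left(u + 1 \right)} + 6\right)}{72 \left(u - 2\right)}] = - \frac{5}{2 u^{4} - 6 u^{3} + 8 u}, which equals f(u).

An antiderivative is F(u) = \frac{5 \left(- 9 \left(u - 2\right) \log{\left(u \right)} + 5 \left(u - 2\right) \log{\left(u - 2 \right)} + 4 \left(u - 2\right) \log{\left(u + 1 \right)} + 6\right)}{72 \left(u - 2\right)}.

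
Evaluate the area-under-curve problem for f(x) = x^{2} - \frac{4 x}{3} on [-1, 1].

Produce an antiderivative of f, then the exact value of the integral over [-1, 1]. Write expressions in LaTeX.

Antiderivative: F(x) = \frac{x^{3}}{3} - \frac{2 x^{2}}{3}; value = \frac{2}{3}

Integrate term by term and add the pieces.
F(x) = \frac{x^{3}}{3} - \frac{2 x^{2}}{3} is an antiderivative of f.
Check: d/dx[\frac{x^{3}}{3} - \frac{2 x^{2}}{3}] = x^{2} - \frac{4 x}{3} = f(x).
F(1) = - \frac{1}{3}; F(-1) = -1.
Integral = F(1) - F(-1) = \frac{2}{3}.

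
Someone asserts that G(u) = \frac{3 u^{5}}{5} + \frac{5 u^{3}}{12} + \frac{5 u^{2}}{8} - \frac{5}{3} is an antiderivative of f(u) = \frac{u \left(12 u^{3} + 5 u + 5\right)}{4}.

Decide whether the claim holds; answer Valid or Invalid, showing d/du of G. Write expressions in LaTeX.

d/du[G] = 3 u^{4} + \frac{5 u^{2}}{4} + \frac{5 u}{4}
This equals f(u) exactly, so the claim holds.

Valid - differentiating G returns exactly f.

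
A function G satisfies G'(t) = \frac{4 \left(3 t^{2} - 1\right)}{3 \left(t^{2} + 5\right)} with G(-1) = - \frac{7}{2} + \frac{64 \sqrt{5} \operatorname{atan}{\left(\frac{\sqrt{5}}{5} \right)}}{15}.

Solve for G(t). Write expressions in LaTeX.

Check a candidate G(t) by differentiating: d/dt[G] must match the given G'(t).
A general antiderivative is 4 t - \frac{64 \sqrt{5} \operatorname{atan}{\left(\frac{\sqrt{5} t}{5} \right)}}{15} + C.
The condition gives C = - \frac{7}{2} + \frac{64 \sqrt{5} \operatorname{atan}{\left(\frac{\sqrt{5}}{5} \right)}}{15} - (-4 + \frac{64 \sqrt{5} \operatorname{atan}{\left(\frac{\sqrt{5}}{5} \right)}}{15}) = \frac{1}{2}.
So G(t) = 4 t - \frac{64 \sqrt{5} \operatorname{atan}{\left(\frac{\sqrt{5} t}{5} \right)}}{15} + \frac{1}{2}.
Check: d/dt[4 t - \frac{64 \sqrt{5} \operatorname{atan}{\left(\frac{\sqrt{5} t}{5} \right)}}{15} + \frac{1}{2}] = \frac{12 t^{2} - 4}{3 t^{2} + 15}, which equals G'(t).

G(t) = 4 t - \frac{64 \sqrt{5} \operatorname{atan}{\left(\frac{\sqrt{5} t}{5} \right)}}{15} + \frac{1}{2}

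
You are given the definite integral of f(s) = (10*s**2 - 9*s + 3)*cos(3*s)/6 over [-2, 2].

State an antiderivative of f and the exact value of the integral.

Antiderivative: F(s) = (90*s**2*sin(3*s) - 81*s*sin(3*s) + 60*s*cos(3*s) + 7*sin(3*s) - 27*cos(3*s))/162; value = 367*sin(6)/81 + 40*cos(6)/27

An antiderivative F(s) passes only if d/ds[F] lands on f(s) exactly.
F(s) = (90*s**2*sin(3*s) - 81*s*sin(3*s) + 60*s*cos(3*s) + 7*sin(3*s) - 27*cos(3*s))/162 is an antiderivative of f.
Check: d/ds[(90*s**2*sin(3*s) - 81*s*sin(3*s) + 60*s*cos(3*s) + 7*sin(3*s) - 27*cos(3*s))/162] = 5*s**2*cos(3*s)/3 - 3*s*cos(3*s)/2 + cos(3*s)/2, which equals f(s).
F(2) = 205*sin(6)/162 + 31*cos(6)/54; F(-2) = -49*cos(6)/54 - 529*sin(6)/162.
Integral = F(2) - F(-2) = 367*sin(6)/81 + 40*cos(6)/27.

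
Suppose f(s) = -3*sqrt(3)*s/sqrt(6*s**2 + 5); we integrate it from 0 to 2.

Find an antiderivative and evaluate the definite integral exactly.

The substitution u = 2*s**2 + 5/3 works: f is exactly (dF/du)*(du/ds) for that inner function.
F(s) = -3*sqrt(2*s**2 + 5/3)/2 is an antiderivative of f.
Check: d/ds[-3*sqrt(2*s**2 + 5/3)/2] = -3*sqrt(3)*s/sqrt(6*s**2 + 5) = f(s).
F(2) = -sqrt(87)/2; F(0) = -sqrt(15)/2.
Integral = F(2) - F(0) = -sqrt(87)/2 + sqrt(15)/2.

Antiderivative: F(s) = -3*sqrt(2*s**2 + 5/3)/2; value = -sqrt(87)/2 + sqrt(15)/2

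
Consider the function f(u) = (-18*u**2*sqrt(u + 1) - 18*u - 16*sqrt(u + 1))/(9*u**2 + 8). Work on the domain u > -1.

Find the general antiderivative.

F(u) = -4*u*sqrt(u + 1)/3 - 4*sqrt(u + 1)/3 - log(3*u**2/2 + 4/3) + C

Whatever form F(u) takes, F'(u) = f(u) is non-negotiable.
Check: d/du[-4*u*sqrt(u + 1)/3 - 4*sqrt(u + 1)/3 - log(3*u**2/2 + 4/3)] = (-18*u**3 - 18*u**2 - 18*u*sqrt(u + 1) - 16*u - 16)/(9*u**2*sqrt(u + 1) + 8*sqrt(u + 1)), which equals f(u).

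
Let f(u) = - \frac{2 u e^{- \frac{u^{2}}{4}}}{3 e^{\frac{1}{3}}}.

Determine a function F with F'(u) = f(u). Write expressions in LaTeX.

f matches the chain-rule pattern g'(h)*h' with inner function h(u) = - \frac{u^{2}}{4} - \frac{1}{3}; substituting w = h(u) collapses the integral.
Check: d/du[\frac{4 e^{- \frac{u^{2}}{4} - \frac{1}{3}}}{3}] = - \frac{2 u e^{- \frac{u^{2}}{4}}}{3 e^{\frac{1}{3}}} = f(u).

An antiderivative is F(u) = \frac{4 e^{- \frac{u^{2}}{4} - \frac{1}{3}}}{3}.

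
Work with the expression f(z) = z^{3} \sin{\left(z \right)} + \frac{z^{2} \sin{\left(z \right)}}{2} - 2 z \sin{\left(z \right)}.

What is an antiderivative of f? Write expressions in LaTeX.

The integrand splits into summands that can be handled one at a time.
Check: d/dz[- z^{3} \cos{\left(z \right)} + 3 z^{2} \sin{\left(z \right)} - \frac{z^{2} \cos{\left(z \right)}}{2} + z \sin{\left(z \right)} + 8 z \cos{\left(z \right)} - 8 \sin{\left(z \right)} + \cos{\left(z \right)}] = z^{3} \sin{\left(z \right)} + \frac{z^{2} \sin{\left(z \right)}}{2} - 2 z \sin{\left(z \right)} = f(z).

An antiderivative is F(z) = - z^{3} \cos{\left(z \right)} + 3 z^{2} \sin{\left(z \right)} - \frac{z^{2} \cos{\left(z \right)}}{2} + z \sin{\left(z \right)} + 8 z \cos{\left(z \right)} - 8 \sin{\left(z \right)} + \cos{\left(z \right)}.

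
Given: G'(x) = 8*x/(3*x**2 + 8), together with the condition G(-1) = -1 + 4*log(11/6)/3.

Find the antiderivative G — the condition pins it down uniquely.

The substitution u = x**2/2 + 4/3 works: G'(x) is exactly (dG/du)*(du/dx) for that inner function.
A general antiderivative is 4*log(x**2/2 + 4/3)/3 + C.
The condition gives C = -1 + 4*log(11/6)/3 - (4*log(11/6)/3) = -1.
So G(x) = 4*log(x**2/2 + 4/3)/3 - 1.
Check: d/dx[4*log(x**2/2 + 4/3)/3 - 1] = 8*x/(3*x**2 + 8) = G'(x).

G(x) = 4*log(x**2/2 + 4/3)/3 - 1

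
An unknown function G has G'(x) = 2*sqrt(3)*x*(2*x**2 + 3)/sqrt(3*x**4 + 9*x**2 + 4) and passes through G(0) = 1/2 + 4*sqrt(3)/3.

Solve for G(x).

G(x) = (4*sqrt(3)*sqrt(3*x**4 + 9*x**2 + 4) + 3)/6

The substitution u = x**4 + 3*x**2 + 4/3 works: G'(x) is exactly (dG/du)*(du/dx) for that inner function.
A general antiderivative is 2*sqrt(x**4 + 3*x**2 + 4/3) + C.
The condition gives C = 1/2 + 4*sqrt(3)/3 - (4*sqrt(3)/3) = 1/2.
So G(x) = (4*sqrt(3)*sqrt(3*x**4 + 9*x**2 + 4) + 3)/6.
Check: d/dx[(4*sqrt(3)*sqrt(3*x**4 + 9*x**2 + 4) + 3)/6] = (4*sqrt(3)*x**3 + 6*sqrt(3)*x)/sqrt(3*x**4 + 9*x**2 + 4), which equals G'(x).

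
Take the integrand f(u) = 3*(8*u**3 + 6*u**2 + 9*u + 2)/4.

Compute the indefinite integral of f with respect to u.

F(u) = 3*u**4/2 + 3*u**3/2 + 27*u**2/8 + 3*u/2 + C

f matches the chain-rule pattern g'(h)*h' with inner function h(u) = -u**2 - u/2 - 1; substituting w = h(u) collapses the integral.
Check: d/du[3*u**4/2 + 3*u**3/2 + 27*u**2/8 + 3*u/2] = 6*u**3 + 9*u**2/2 + 27*u/4 + 3/2, which equals f(u).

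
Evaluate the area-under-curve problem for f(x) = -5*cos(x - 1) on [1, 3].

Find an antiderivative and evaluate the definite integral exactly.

An antiderivative F(x) passes only if d/dx[F] lands on f(x) exactly.
F(x) = -5*sin(x - 1) is an antiderivative of f.
Check: d/dx[-5*sin(x - 1)] = -5*cos(x - 1) = f(x).
F(3) = -5*sin(2); F(1) = 0.
Integral = F(3) - F(1) = -5*sin(2).

Antiderivative: F(x) = -5*sin(x - 1); value = -5*sin(2)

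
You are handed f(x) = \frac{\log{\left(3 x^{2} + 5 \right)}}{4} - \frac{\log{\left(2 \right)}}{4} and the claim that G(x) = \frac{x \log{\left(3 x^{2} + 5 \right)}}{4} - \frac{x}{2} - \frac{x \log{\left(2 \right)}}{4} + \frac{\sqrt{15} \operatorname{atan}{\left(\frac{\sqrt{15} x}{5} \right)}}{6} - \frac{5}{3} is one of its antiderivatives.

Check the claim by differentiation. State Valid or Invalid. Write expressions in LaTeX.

d/dx[G] = \frac{\log{\left(3 x^{2} + 5 \right)}}{4} - \frac{\log{\left(2 \right)}}{4}
This equals f(x) exactly, so the claim holds.

Valid: G'(x) = f(x).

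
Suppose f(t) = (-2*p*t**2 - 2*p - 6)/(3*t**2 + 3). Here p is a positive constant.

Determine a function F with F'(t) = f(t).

An antiderivative is F(t) = -2*p*t/3 - 2*atan(t).

Any candidate F(t) must reproduce f(t) exactly when differentiated.
Check: d/dt[-2*p*t/3 - 2*atan(t)] = (-2*p*t**2 - 2*p - 6)/(3*t**2 + 3) = f(t).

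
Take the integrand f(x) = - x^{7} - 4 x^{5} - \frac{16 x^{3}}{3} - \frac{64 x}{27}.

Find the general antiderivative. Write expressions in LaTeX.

F(x) = - 2 \left(\frac{x^{2}}{2} + \frac{2}{3}\right)^{4} + C

The substitution u = \frac{x^{2}}{2} + \frac{2}{3} works: f is exactly (dF/du)*(du/dx) for that inner function.
Check: d/dx[- 2 \left(\frac{x^{2}}{2} + \frac{2}{3}\right)^{4}] = - x^{7} - 4 x^{5} - \frac{16 x^{3}}{3} - \frac{64 x}{27} = f(x).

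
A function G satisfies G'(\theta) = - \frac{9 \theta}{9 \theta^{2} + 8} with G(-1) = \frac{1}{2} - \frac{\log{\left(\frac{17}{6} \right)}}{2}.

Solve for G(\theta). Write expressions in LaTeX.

G'(\theta) matches the chain-rule pattern g'(h)*h' with inner function h(\theta) = \frac{3 \theta^{2}}{2} + \frac{4}{3}; substituting u = h(\theta) collapses the integral.
A general antiderivative is - \frac{\log{\left(\frac{3 \theta^{2}}{2} + \frac{4}{3} \right)}}{2} + C.
The condition gives C = \frac{1}{2} - \frac{\log{\left(\frac{17}{6} \right)}}{2} - (- \frac{\log{\left(\frac{17}{6} \right)}}{2}) = \frac{1}{2}.
So G(\theta) = \frac{1 - \log{\left(\frac{3 \theta^{2}}{2} + \frac{4}{3} \right)}}{2}.
Check: d/d\theta[\frac{1 - \log{\left(\frac{3 \theta^{2}}{2} + \frac{4}{3} \right)}}{2}] = - \frac{9 \theta}{9 \theta^{2} + 8} = G'(\theta).

G(\theta) = \frac{1 - \log{\left(\frac{3 \theta^{2}}{2} + \frac{4}{3} \right)}}{2}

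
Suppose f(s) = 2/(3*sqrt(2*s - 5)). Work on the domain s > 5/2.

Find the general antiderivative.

F(s) = 2*sqrt(2*s - 5)/3 + C

A candidate is checked by its d/ds: the result must match f(s).
Check: d/ds[2*sqrt(2*s - 5)/3] = 2/(3*sqrt(2*s - 5)) = f(s).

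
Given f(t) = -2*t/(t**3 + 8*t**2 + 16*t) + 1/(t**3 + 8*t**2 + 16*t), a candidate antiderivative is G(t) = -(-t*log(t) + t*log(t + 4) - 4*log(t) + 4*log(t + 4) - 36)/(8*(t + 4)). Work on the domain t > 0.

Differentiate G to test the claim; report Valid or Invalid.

Invalid: d/dt[G] - f = (1 - 2*t)/(t**3 + 8*t**2 + 16*t), which is not 0.

d/dt[G] = (2 - 4*t)/(t**3 + 8*t**2 + 16*t)
d/dt[G] - f(t) = (1 - 2*t)/(t**3 + 8*t**2 + 16*t) != 0.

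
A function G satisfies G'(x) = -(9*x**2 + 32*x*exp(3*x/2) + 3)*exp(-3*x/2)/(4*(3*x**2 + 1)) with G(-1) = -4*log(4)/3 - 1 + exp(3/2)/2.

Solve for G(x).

G(x) = -(8*exp(3*x/2)*log(3*x**2 + 1) + 6*exp(3*x/2) - 3)*exp(-3*x/2)/6

Recover the given G'(x) by differentiating a candidate G(x); any mismatch rules it out.
A general antiderivative is -4*log(3*x**2 + 1)/3 + exp(-3*x/2)/2 + C.
The condition gives C = -4*log(4)/3 - 1 + exp(3/2)/2 - (-4*log(4)/3 + exp(3/2)/2) = -1.
So G(x) = -(8*exp(3*x/2)*log(3*x**2 + 1) + 6*exp(3*x/2) - 3)*exp(-3*x/2)/6.
Check: d/dx[-(8*exp(3*x/2)*log(3*x**2 + 1) + 6*exp(3*x/2) - 3)*exp(-3*x/2)/6] = (-9*x**2 - 32*x*exp(3*x/2) - 3)/(12*x**2*exp(3*x/2) + 4*exp(3*x/2)), which equals G'(x).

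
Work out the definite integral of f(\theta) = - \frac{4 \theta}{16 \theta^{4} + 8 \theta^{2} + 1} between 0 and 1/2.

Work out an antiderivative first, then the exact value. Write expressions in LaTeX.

Antiderivative: F(\theta) = \frac{1}{2 \left(4 \theta^{2} + 1\right)}; value = - \frac{1}{4}

f matches the chain-rule pattern g'(h)*h' with inner function h(\theta) = 4 \theta^{2} + 1; substituting u = h(\theta) collapses the integral.
F(\theta) = \frac{1}{2 \left(4 \theta^{2} + 1\right)} is an antiderivative of f.
Check: d/d\theta[\frac{1}{2 \left(4 \theta^{2} + 1\right)}] = - \frac{4 \theta}{16 \theta^{4} + 8 \theta^{2} + 1} = f(\theta).
F(1/2) = \frac{1}{4}; F(0) = \frac{1}{2}.
Integral = F(1/2) - F(0) = - \frac{1}{4}.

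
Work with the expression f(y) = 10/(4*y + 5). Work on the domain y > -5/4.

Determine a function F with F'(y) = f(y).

An antiderivative is F(y) = 5*log(2*y + 5/2)/2.

A candidate is checked by its d/dy: the result must match f(y).
Check: d/dy[5*log(2*y + 5/2)/2] = 10/(4*y + 5) = f(y).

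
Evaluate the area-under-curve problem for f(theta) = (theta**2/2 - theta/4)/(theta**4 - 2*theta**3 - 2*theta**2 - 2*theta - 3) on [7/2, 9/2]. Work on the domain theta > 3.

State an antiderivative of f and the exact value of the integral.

Antiderivative: F(theta) = 3*log(theta - 3)/32 - 3*log(theta + 1)/32 + atan(theta)/8; value = -atan(7/2)/8 - 3*log(11/2)/32 + 3*log(3/2)/32 + 3*log(2)/32 + 3*log(9/2)/32 + atan(9/2)/8

The denominator factors as 4*(theta - 3)*(theta + 1)*(theta**2 + 1); partial fractions split f into directly integrable pieces: 1/(8*(theta**2 + 1)) - 3/(32*(theta + 1)) + 3/(32*(theta - 3)).
F(theta) = 3*log(theta - 3)/32 - 3*log(theta + 1)/32 + atan(theta)/8 is an antiderivative of f.
Check: d/dtheta[3*log(theta - 3)/32 - 3*log(theta + 1)/32 + atan(theta)/8] = (2*theta**2 - theta)/(4*theta**4 - 8*theta**3 - 8*theta**2 - 8*theta - 12), which equals f(theta).
F(9/2) = -3*log(11/2)/32 + 3*log(3/2)/32 + atan(9/2)/8; F(7/2) = -3*log(9/2)/32 - 3*log(2)/32 + atan(7/2)/8.
Integral = F(9/2) - F(7/2) = -atan(7/2)/8 - 3*log(11/2)/32 + 3*log(3/2)/32 + 3*log(2)/32 + 3*log(9/2)/32 + atan(9/2)/8.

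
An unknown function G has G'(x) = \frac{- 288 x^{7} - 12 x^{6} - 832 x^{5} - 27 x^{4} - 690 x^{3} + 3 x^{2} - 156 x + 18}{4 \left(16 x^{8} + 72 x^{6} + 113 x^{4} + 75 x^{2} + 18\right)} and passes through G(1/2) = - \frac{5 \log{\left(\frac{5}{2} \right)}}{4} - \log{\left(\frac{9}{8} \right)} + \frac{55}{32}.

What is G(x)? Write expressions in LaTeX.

Whatever form G(x) takes, its d/dx must return the stated G'(x).
A general antiderivative is \frac{\frac{3 x}{4} - \frac{3}{2}}{4 x^{2} + 3} - \log{\left(\frac{x^{2}}{2} + 1 \right)} - \frac{5 \log{\left(2 x^{2} + 2 \right)}}{4} + C.
The condition gives C = - \frac{5 \log{\left(\frac{5}{2} \right)}}{4} - \log{\left(\frac{9}{8} \right)} + \frac{55}{32} - (- \frac{5 \log{\left(\frac{5}{2} \right)}}{4} - \frac{9}{32} - \log{\left(\frac{9}{8} \right)}) = 2.
So G(x) = \frac{- 16 x^{2} \log{\left(\frac{x^{2}}{2} + 1 \right)} - 20 x^{2} \log{\left(x^{2} + 1 \right)} - 20 x^{2} \log{\left(2 \right)} + 32 x^{2} + 3 x - 12 \log{\left(\frac{x^{2}}{2} + 1 \right)} - 15 \log{\left(x^{2} + 1 \right)} - 15 \log{\left(2 \right)} + 18}{16 x^{2} + 12}.
Check: d/dx[\frac{- 16 x^{2} \log{\left(\frac{x^{2}}{2} + 1 \right)} - 20 x^{2} \log{\left(x^{2} + 1 \right)} - 20 x^{2} \log{\left(2 \right)} + 32 x^{2} + 3 x - 12 \log{\left(\frac{x^{2}}{2} + 1 \right)} - 15 \log{\left(x^{2} + 1 \right)} - 15 \log{\left(2 \right)} + 18}{16 x^{2} + 12}] = \frac{- 288 x^{7} - 12 x^{6} - 832 x^{5} - 27 x^{4} - 690 x^{3} + 3 x^{2} - 156 x + 18}{64 x^{8} + 288 x^{6} + 452 x^{4} + 300 x^{2} + 72}, which equals G'(x).

G(x) = \frac{- 16 x^{2} \log{\left(\frac{x^{2}}{2} + 1 \right)} - 20 x^{2} \log{\left(x^{2} + 1 \right)} - 20 x^{2} \log{\left(2 \right)} + 32 x^{2} + 3 x - 12 \log{\left(\frac{x^{2}}{2} + 1 \right)} - 15 \log{\left(x^{2} + 1 \right)} - 15 \log{\left(2 \right)} + 18}{16 x^{2} + 12}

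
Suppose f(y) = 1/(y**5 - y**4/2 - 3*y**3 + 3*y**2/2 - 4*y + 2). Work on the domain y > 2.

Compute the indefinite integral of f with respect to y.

Factor the denominator ((y - 2)*(y + 2)*(2*y - 1)*(y**2 + 1)) and decompose: f = 2*(2*y + 1)/(25*(y**2 + 1)) - 32/(75*(2*y - 1)) + 1/(50*(y + 2)) + 1/(30*(y - 2)); each piece integrates to a log, atan, or power term.
Check: d/dy[log(y - 2)/30 - 16*log(y - 1/2)/75 + log(y + 2)/50 + 2*log(y**2 + 1)/25 + 2*atan(y)/25] = 2/(2*y**5 - y**4 - 6*y**3 + 3*y**2 - 8*y + 4), which equals f(y).

F(y) = log(y - 2)/30 - 16*log(y - 1/2)/75 + log(y + 2)/50 + 2*log(y**2 + 1)/25 + 2*atan(y)/25 + C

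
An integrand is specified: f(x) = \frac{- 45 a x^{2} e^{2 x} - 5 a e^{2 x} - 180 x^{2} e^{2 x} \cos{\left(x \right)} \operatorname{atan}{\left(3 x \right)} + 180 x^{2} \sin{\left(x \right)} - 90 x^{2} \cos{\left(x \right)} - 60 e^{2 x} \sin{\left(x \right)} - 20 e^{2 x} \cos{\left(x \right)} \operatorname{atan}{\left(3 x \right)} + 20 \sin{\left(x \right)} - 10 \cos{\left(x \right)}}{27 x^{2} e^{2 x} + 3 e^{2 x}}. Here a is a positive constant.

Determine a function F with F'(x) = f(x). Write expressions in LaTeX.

Since d/dx undoes antidifferentiation here, F'(x) = f(x) is required of F(x).
Check: d/dx[- \frac{5 \left(a x e^{2 x} + 4 e^{2 x} \sin{\left(x \right)} \operatorname{atan}{\left(3 x \right)} + 2 \sin{\left(x \right)}\right) e^{- 2 x}}{3}] = \frac{- 45 a x^{2} e^{2 x} - 5 a e^{2 x} - 180 x^{2} e^{2 x} \cos{\left(x \right)} \operatorname{atan}{\left(3 x \right)} + 180 x^{2} \sin{\left(x \right)} - 90 x^{2} \cos{\left(x \right)} - 60 e^{2 x} \sin{\left(x \right)} - 20 e^{2 x} \cos{\left(x \right)} \operatorname{atan}{\left(3 x \right)} + 20 \sin{\left(x \right)} - 10 \cos{\left(x \right)}}{27 x^{2} e^{2 x} + 3 e^{2 x}} = f(x).

An antiderivative is F(x) = - \frac{5 \left(a x e^{2 x} + 4 e^{2 x} \sin{\left(x \right)} \operatorname{atan}{\left(3 x \right)} + 2 \sin{\left(x \right)}\right) e^{- 2 x}}{3}.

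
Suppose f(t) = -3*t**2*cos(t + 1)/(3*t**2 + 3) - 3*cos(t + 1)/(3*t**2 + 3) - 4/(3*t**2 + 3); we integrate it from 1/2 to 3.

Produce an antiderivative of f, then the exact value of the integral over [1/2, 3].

Antiderivative: F(t) = (-3*sin(t + 1) - 4*atan(t))/3; value = -4*atan(3)/3 + 4*atan(1/2)/3 - sin(4) + sin(3/2)

Integrate term by term and add the pieces.
F(t) = (-3*sin(t + 1) - 4*atan(t))/3 is an antiderivative of f.
Check: d/dt[(-3*sin(t + 1) - 4*atan(t))/3] = (-3*t**2*cos(t + 1) - 3*cos(t + 1) - 4)/(3*t**2 + 3), which equals f(t).
F(3) = -4*atan(3)/3 - sin(4); F(1/2) = -sin(3/2) - 4*atan(1/2)/3.
Integral = F(3) - F(1/2) = -4*atan(3)/3 + 4*atan(1/2)/3 - sin(4) + sin(3/2).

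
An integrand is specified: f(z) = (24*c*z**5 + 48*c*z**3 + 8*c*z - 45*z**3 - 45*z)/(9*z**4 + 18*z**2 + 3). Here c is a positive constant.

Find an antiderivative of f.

Since d/dz undoes antidifferentiation here, F'(z) = f(z) is required of F(z).
Check: d/dz[(16*c*z**2 - 15*log(z**4 + 2*z**2 + 1/3))/12] = (24*c*z**5 + 48*c*z**3 + 8*c*z - 45*z**3 - 45*z)/(9*z**4 + 18*z**2 + 3) = f(z).

An antiderivative is F(z) = (16*c*z**2 - 15*log(z**4 + 2*z**2 + 1/3))/12.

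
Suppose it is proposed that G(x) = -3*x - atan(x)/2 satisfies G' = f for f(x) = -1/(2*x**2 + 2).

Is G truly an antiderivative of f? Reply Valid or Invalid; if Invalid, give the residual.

Invalid: d/dx[G] - f = -3, which is not 0.

d/dx[G] = (-6*x**2 - 7)/(2*x**2 + 2)
d/dx[G] - f(x) = -3 != 0.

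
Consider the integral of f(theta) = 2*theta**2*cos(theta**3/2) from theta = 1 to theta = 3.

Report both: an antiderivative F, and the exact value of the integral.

Antiderivative: F(theta) = 4*sin(theta**3/2)/3; value = -4*sin(1/2)/3 + 4*sin(27/2)/3

f matches the chain-rule pattern g'(h)*h' with inner function h(theta) = theta**3/2; substituting u = h(theta) collapses the integral.
F(theta) = 4*sin(theta**3/2)/3 is an antiderivative of f.
Check: d/dtheta[4*sin(theta**3/2)/3] = 2*theta**2*cos(theta**3/2) = f(theta).
F(3) = 4*sin(27/2)/3; F(1) = 4*sin(1/2)/3.
Integral = F(3) - F(1) = -4*sin(1/2)/3 + 4*sin(27/2)/3.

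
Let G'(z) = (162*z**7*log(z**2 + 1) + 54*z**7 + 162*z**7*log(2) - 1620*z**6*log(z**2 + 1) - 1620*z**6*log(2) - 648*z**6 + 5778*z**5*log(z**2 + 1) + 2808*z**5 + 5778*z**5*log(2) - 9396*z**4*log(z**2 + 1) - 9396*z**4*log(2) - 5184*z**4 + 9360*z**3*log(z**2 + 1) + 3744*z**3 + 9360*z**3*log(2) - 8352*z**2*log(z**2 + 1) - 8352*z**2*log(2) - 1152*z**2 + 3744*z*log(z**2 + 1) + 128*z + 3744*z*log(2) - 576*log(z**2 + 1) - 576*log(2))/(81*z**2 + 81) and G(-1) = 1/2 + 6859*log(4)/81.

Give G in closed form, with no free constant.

G(z) = (54*z**6*log(2*z**2 + 2) - 648*z**5*log(2*z**2 + 2) + 2808*z**4*log(2*z**2 + 2) - 5184*z**3*log(2*z**2 + 2) + 3744*z**2*log(2*z**2 + 2) - 1152*z*log(2*z**2 + 2) + 128*log(2*z**2 + 2) + 81)/162

Recognize the product-rule pattern: G'(z) = u'v + uv' with u = -8*(-z**2/2 + 2*z - 2/3)**3/3, v = log(2*z**2 + 2), so integration by parts undoes it.
A general antiderivative is -8*(-z**2/2 + 2*z - 2/3)**3*log(2*z**2 + 2)/3 + C.
The condition gives C = 1/2 + 6859*log(4)/81 - (6859*log(4)/81) = 1/2.
So G(z) = (54*z**6*log(2*z**2 + 2) - 648*z**5*log(2*z**2 + 2) + 2808*z**4*log(2*z**2 + 2) - 5184*z**3*log(2*z**2 + 2) + 3744*z**2*log(2*z**2 + 2) - 1152*z*log(2*z**2 + 2) + 128*log(2*z**2 + 2) + 81)/162.
Check: d/dz[(54*z**6*log(2*z**2 + 2) - 648*z**5*log(2*z**2 + 2) + 2808*z**4*log(2*z**2 + 2) - 5184*z**3*log(2*z**2 + 2) + 3744*z**2*log(2*z**2 + 2) - 1152*z*log(2*z**2 + 2) + 128*log(2*z**2 + 2) + 81)/162] = (162*z**7*log(z**2 + 1) + 54*z**7 + 162*z**7*log(2) - 1620*z**6*log(z**2 + 1) - 1620*z**6*log(2) - 648*z**6 + 5778*z**5*log(z**2 + 1) + 2808*z**5 + 5778*z**5*log(2) - 9396*z**4*log(z**2 + 1) - 9396*z**4*log(2) - 5184*z**4 + 9360*z**3*log(z**2 + 1) + 3744*z**3 + 9360*z**3*log(2) - 8352*z**2*log(z**2 + 1) - 8352*z**2*log(2) - 1152*z**2 + 3744*z*log(z**2 + 1) + 128*z + 3744*z*log(2) - 576*log(z**2 + 1) - 576*log(2))/(81*z**2 + 81) = G'(z).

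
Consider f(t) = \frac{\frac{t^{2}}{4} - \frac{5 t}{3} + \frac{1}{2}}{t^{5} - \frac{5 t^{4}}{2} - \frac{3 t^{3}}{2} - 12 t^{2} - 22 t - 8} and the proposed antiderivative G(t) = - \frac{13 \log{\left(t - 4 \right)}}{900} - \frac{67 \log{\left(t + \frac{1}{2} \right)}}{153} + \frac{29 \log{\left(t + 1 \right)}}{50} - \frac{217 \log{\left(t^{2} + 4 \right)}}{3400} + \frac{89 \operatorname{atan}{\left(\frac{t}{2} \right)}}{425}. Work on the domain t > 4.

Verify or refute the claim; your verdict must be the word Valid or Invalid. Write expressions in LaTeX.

Invalid: d/dt[G] - f = \frac{3 t^{2} - 20 t + 6}{6 t^{5} - 15 t^{4} - 9 t^{3} - 72 t^{2} - 132 t - 48}, which is not 0.

d/dt[G] = \frac{3 t^{2} - 20 t + 6}{4 t^{5} - 10 t^{4} - 6 t^{3} - 48 t^{2} - 88 t - 32}
d/dt[G] - f(t) = \frac{3 t^{2} - 20 t + 6}{6 t^{5} - 15 t^{4} - 9 t^{3} - 72 t^{2} - 132 t - 48} != 0.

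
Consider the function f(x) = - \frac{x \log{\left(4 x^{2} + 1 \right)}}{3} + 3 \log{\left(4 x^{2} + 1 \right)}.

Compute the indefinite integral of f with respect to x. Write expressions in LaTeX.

F(x) = \frac{x^{2}}{6} - 6 x + \left(- \frac{x^{2}}{6} + 3 x\right) \log{\left(4 x^{2} + 1 \right)} - \frac{\log{\left(x^{2} + \frac{1}{4} \right)}}{24} + 3 \operatorname{atan}{\left(2 x \right)} + C

Integrate term by term and add the pieces.
Check: d/dx[\frac{x^{2}}{6} - 6 x + \left(- \frac{x^{2}}{6} + 3 x\right) \log{\left(4 x^{2} + 1 \right)} - \frac{\log{\left(x^{2} + \frac{1}{4} \right)}}{24} + 3 \operatorname{atan}{\left(2 x \right)}] = - \frac{x \log{\left(4 x^{2} + 1 \right)}}{3} + 3 \log{\left(4 x^{2} + 1 \right)} = f(x).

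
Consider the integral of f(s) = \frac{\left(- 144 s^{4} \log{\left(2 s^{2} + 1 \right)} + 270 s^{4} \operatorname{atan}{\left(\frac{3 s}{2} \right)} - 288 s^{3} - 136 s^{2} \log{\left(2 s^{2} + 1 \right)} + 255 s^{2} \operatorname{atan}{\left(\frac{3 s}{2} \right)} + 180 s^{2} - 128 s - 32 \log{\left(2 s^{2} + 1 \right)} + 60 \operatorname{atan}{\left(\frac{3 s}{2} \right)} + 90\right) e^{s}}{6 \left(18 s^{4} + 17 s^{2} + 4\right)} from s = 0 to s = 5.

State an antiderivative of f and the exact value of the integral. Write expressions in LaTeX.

f has the shape u'v + uv' for u = - \frac{4 \log{\left(2 s^{2} + 1 \right)}}{3} + \frac{5 \operatorname{atan}{\left(\frac{3 s}{2} \right)}}{2} and v = e^{s} — it is the derivative of the product u*v.
F(s) = \frac{\left(- 8 \log{\left(2 s^{2} + 1 \right)} + 15 \operatorname{atan}{\left(\frac{3 s}{2} \right)}\right) e^{s}}{6} is an antiderivative of f.
Check: d/ds[\frac{\left(- 8 \log{\left(2 s^{2} + 1 \right)} + 15 \operatorname{atan}{\left(\frac{3 s}{2} \right)}\right) e^{s}}{6}] = \frac{- 144 s^{4} e^{s} \log{\left(2 s^{2} + 1 \right)} + 270 s^{4} e^{s} \operatorname{atan}{\left(\frac{3 s}{2} \right)} - 288 s^{3} e^{s} - 136 s^{2} e^{s} \log{\left(2 s^{2} + 1 \right)} + 255 s^{2} e^{s} \operatorname{atan}{\left(\frac{3 s}{2} \right)} + 180 s^{2} e^{s} - 128 s e^{s} - 32 e^{s} \log{\left(2 s^{2} + 1 \right)} + 60 e^{s} \operatorname{atan}{\left(\frac{3 s}{2} \right)} + 90 e^{s}}{108 s^{4} + 102 s^{2} + 24}, which equals f(s).
F(5) = - \frac{4 e^{5} \log{\left(51 \right)}}{3} + \frac{5 e^{5} \operatorname{atan}{\left(\frac{15}{2} \right)}}{2}; F(0) = 0.
Integral = F(5) - F(0) = - \frac{4 e^{5} \log{\left(51 \right)}}{3} + \frac{5 e^{5} \operatorname{atan}{\left(\frac{15}{2} \right)}}{2}.

Antiderivative: F(s) = \frac{\left(- 8 \log{\left(2 s^{2} + 1 \right)} + 15 \operatorname{atan}{\left(\frac{3 s}{2} \right)}\right) e^{s}}{6}; value = - \frac{4 e^{5} \log{\left(51 \right)}}{3} + \frac{5 e^{5} \operatorname{atan}{\left(\frac{15}{2} \right)}}{2}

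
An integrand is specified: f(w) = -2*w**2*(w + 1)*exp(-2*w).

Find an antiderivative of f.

f has the shape u'v + uv' for u = w**3 + 5*w**2/2 + 5*w/2 + 5/4 and v = exp(-2*w) — it is the derivative of the product u*v.
Check: d/dw[(4*w**3 + 10*w**2 + 10*w + 5)*exp(-2*w)/4] = (-2*w**3 - 2*w**2)*exp(-2*w), which equals f(w).

An antiderivative is F(w) = (4*w**3 + 10*w**2 + 10*w + 5)*exp(-2*w)/4.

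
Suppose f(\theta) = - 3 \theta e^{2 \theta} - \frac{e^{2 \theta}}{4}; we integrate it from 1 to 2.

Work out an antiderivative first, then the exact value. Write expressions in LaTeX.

f has the shape u'v + uv' for u = \frac{5}{8} - \frac{3 \theta}{2} and v = e^{2 \theta} — it is the derivative of the product u*v.
F(\theta) = \frac{\left(5 - 12 \theta\right) e^{2 \theta}}{8} is an antiderivative of f.
Check: d/d\theta[\frac{\left(5 - 12 \theta\right) e^{2 \theta}}{8}] = - 3 \theta e^{2 \theta} - \frac{e^{2 \theta}}{4} = f(\theta).
F(2) = - \frac{19 e^{4}}{8}; F(1) = - \frac{7 e^{2}}{8}.
Integral = F(2) - F(1) = - \frac{19 e^{4}}{8} + \frac{7 e^{2}}{8}.

Antiderivative: F(\theta) = \frac{\left(5 - 12 \theta\right) e^{2 \theta}}{8}; value = - \frac{19 e^{4}}{8} + \frac{7 e^{2}}{8}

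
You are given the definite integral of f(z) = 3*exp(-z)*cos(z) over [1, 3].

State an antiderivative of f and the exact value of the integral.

Antiderivative: F(z) = 3*exp(-z)*sin(z)/2 - 3*exp(-z)*cos(z)/2; value = -3*exp(-1)*sin(1)/2 + 3*exp(-3)*sin(3)/2 - 3*exp(-3)*cos(3)/2 + 3*exp(-1)*cos(1)/2

Any candidate F(z) must reproduce f(z) exactly when differentiated.
F(z) = 3*exp(-z)*sin(z)/2 - 3*exp(-z)*cos(z)/2 is an antiderivative of f.
Check: d/dz[3*exp(-z)*sin(z)/2 - 3*exp(-z)*cos(z)/2] = 3*exp(-z)*cos(z) = f(z).
F(3) = 3*exp(-3)*sin(3)/2 - 3*exp(-3)*cos(3)/2; F(1) = -3*exp(-1)*cos(1)/2 + 3*exp(-1)*sin(1)/2.
Integral = F(3) - F(1) = -3*exp(-1)*sin(1)/2 + 3*exp(-3)*sin(3)/2 - 3*exp(-3)*cos(3)/2 + 3*exp(-1)*cos(1)/2.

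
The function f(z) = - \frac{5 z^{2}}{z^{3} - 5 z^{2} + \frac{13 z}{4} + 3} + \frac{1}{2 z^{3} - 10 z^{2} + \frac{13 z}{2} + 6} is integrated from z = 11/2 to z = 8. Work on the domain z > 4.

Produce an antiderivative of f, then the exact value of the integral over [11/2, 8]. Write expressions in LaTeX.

Antiderivative: F(z) = - \frac{106 \log{\left(z - 4 \right)}}{15} + \frac{43 \log{\left(z - \frac{3}{2} \right)}}{20} - \frac{\log{\left(z + \frac{1}{2} \right)}}{12}; value = - \frac{553 \log{\left(4 \right)}}{60} - \frac{\log{\left(\frac{17}{2} \right)}}{12} + \frac{\log{\left(6 \right)}}{12} + \frac{106 \log{\left(\frac{3}{2} \right)}}{15} + \frac{43 \log{\left(\frac{13}{2} \right)}}{20}

The denominator factors as \left(z - 4\right) \left(2 z - 3\right) \left(2 z + 1\right); partial fractions split f into directly integrable pieces: - \frac{1}{6 \left(2 z + 1\right)} + \frac{43}{10 \left(2 z - 3\right)} - \frac{106}{15 \left(z - 4\right)}.
F(z) = - \frac{106 \log{\left(z - 4 \right)}}{15} + \frac{43 \log{\left(z - \frac{3}{2} \right)}}{20} - \frac{\log{\left(z + \frac{1}{2} \right)}}{12} is an antiderivative of f.
Check: d/dz[- \frac{106 \log{\left(z - 4 \right)}}{15} + \frac{43 \log{\left(z - \frac{3}{2} \right)}}{20} - \frac{\log{\left(z + \frac{1}{2} \right)}}{12}] = \frac{2 - 20 z^{2}}{4 z^{3} - 20 z^{2} + 13 z + 12}, which equals f(z).
F(8) = - \frac{106 \log{\left(4 \right)}}{15} - \frac{\log{\left(\frac{17}{2} \right)}}{12} + \frac{43 \log{\left(\frac{13}{2} \right)}}{20}; F(11/2) = - \frac{106 \log{\left(\frac{3}{2} \right)}}{15} - \frac{\log{\left(6 \right)}}{12} + \frac{43 \log{\left(4 \right)}}{20}.
Integral = F(8) - F(11/2) = - \frac{553 \log{\left(4 \right)}}{60} - \frac{\log{\left(\frac{17}{2} \right)}}{12} + \frac{\log{\left(6 \right)}}{12} + \frac{106 \log{\left(\frac{3}{2} \right)}}{15} + \frac{43 \log{\left(\frac{13}{2} \right)}}{20}.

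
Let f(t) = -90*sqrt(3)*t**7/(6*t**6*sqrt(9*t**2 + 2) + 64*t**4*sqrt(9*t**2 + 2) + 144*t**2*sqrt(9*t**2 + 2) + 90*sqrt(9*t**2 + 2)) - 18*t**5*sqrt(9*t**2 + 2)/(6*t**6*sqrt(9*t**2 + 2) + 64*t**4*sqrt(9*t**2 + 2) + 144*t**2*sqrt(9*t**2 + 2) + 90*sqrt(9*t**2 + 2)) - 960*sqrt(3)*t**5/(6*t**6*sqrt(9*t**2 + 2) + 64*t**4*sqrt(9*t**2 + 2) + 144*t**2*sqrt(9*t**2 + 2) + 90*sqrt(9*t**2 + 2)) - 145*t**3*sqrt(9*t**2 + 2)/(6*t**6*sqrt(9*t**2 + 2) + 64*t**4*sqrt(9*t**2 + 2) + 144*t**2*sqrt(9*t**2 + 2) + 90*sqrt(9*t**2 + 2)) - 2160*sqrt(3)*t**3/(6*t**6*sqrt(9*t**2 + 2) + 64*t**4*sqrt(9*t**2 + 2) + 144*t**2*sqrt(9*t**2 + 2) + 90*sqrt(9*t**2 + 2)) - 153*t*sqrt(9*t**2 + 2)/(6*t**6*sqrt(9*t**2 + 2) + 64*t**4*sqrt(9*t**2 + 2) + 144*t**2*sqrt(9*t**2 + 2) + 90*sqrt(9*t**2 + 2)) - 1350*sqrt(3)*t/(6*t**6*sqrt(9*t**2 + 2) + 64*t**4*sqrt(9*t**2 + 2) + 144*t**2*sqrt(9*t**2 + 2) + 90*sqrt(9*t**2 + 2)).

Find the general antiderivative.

Integrate term by term and add the pieces.
Check: d/dt[-5*sqrt(3*t**2 + 2/3) - log(t**2 + 5/3) - log(t**4/3 + 3*t**2 + 3)/4] = (-90*sqrt(3)*t**7 - 18*t**5*sqrt(9*t**2 + 2) - 960*sqrt(3)*t**5 - 145*t**3*sqrt(9*t**2 + 2) - 2160*sqrt(3)*t**3 - 153*t*sqrt(9*t**2 + 2) - 1350*sqrt(3)*t)/(6*t**6*sqrt(9*t**2 + 2) + 64*t**4*sqrt(9*t**2 + 2) + 144*t**2*sqrt(9*t**2 + 2) + 90*sqrt(9*t**2 + 2)), which equals f(t).

F(t) = -5*sqrt(3*t**2 + 2/3) - log(t**2 + 5/3) - log(t**4/3 + 3*t**2 + 3)/4 + C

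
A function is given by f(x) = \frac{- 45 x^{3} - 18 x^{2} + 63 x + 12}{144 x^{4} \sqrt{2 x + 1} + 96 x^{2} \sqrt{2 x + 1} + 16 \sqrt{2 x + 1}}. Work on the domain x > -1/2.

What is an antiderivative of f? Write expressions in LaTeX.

An antiderivative is F(x) = \frac{3 \sqrt{2 x + 1} \left(5 x - 1\right)}{16 \left(3 x^{2} + 1\right)}.

Any candidate F(x) must reproduce f(x) exactly when differentiated.
Check: d/dx[\frac{3 \sqrt{2 x + 1} \left(5 x - 1\right)}{16 \left(3 x^{2} + 1\right)}] = \frac{- 45 x^{3} - 18 x^{2} + 63 x + 12}{144 x^{4} \sqrt{2 x + 1} + 96 x^{2} \sqrt{2 x + 1} + 16 \sqrt{2 x + 1}} = f(x).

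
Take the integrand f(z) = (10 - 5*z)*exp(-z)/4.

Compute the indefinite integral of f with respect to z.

F(z) = 5*(z - 1)*exp(-z)/4 + C

Recognize the product-rule pattern: f = u'v + uv' with u = 5*z/4 - 5/4, v = exp(-z), so integration by parts undoes it.
Check: d/dz[5*(z - 1)*exp(-z)/4] = (10 - 5*z)*exp(-z)/4 = f(z).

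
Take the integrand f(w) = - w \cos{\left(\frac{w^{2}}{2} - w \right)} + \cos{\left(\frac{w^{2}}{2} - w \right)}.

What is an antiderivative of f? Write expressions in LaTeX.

An antiderivative is F(w) = - \sin{\left(\frac{w^{2}}{2} - w \right)}.

f matches the chain-rule pattern g'(h)*h' with inner function h(w) = \frac{w^{2}}{2} - w; substituting u = h(w) collapses the integral.
Check: d/dw[- \sin{\left(\frac{w^{2}}{2} - w \right)}] = - w \cos{\left(\frac{w^{2}}{2} - w \right)} + \cos{\left(\frac{w^{2}}{2} - w \right)} = f(w).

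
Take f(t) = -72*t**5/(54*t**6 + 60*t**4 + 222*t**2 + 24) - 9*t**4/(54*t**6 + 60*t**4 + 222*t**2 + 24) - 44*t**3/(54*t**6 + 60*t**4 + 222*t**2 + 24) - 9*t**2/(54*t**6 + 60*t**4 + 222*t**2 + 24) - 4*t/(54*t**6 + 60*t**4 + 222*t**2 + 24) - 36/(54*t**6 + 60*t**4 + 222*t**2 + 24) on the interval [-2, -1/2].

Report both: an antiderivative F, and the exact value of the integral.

The integrand splits into summands that can be handled one at a time.
F(t) = -log(t**4 + t**2 + 4)/3 - atan(3*t)/2 is an antiderivative of f.
Check: d/dt[-log(t**4 + t**2 + 4)/3 - atan(3*t)/2] = (-72*t**5 - 9*t**4 - 44*t**3 - 9*t**2 - 4*t - 36)/(54*t**6 + 60*t**4 + 222*t**2 + 24), which equals f(t).
F(-1/2) = -log(69/16)/3 + atan(3/2)/2; F(-2) = -log(24)/3 + atan(6)/2.
Integral = F(-1/2) - F(-2) = -atan(6)/2 - log(69/16)/3 + atan(3/2)/2 + log(24)/3.

Antiderivative: F(t) = -log(t**4 + t**2 + 4)/3 - atan(3*t)/2; value = -atan(6)/2 - log(69/16)/3 + atan(3/2)/2 + log(24)/3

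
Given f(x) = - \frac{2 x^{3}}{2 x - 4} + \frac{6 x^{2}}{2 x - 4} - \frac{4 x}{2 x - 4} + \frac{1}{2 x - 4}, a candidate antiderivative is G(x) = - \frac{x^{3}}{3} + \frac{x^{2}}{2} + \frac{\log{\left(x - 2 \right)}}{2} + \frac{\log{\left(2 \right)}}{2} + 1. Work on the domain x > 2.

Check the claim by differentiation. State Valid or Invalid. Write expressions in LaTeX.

d/dx[G] = \frac{- 2 x^{3} + 6 x^{2} - 4 x + 1}{2 x - 4}
This equals f(x) exactly, so the claim holds.

Valid. The derivative of G reproduces f.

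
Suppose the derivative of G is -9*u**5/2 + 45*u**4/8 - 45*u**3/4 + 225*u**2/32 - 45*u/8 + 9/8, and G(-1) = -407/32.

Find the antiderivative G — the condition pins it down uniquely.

G(u) = -(24*u**6 - 36*u**5 + 90*u**4 - 75*u**3 + 90*u**2 - 36*u + 56)/32

The substitution w = u**2 - u/2 + 1 works: G'(u) is exactly (dG/dw)*(dw/du) for that inner function.
A general antiderivative is -3*(u**2 - u/2 + 1)**3/4 + C.
The condition gives C = -407/32 - (-375/32) = -1.
So G(u) = -(24*u**6 - 36*u**5 + 90*u**4 - 75*u**3 + 90*u**2 - 36*u + 56)/32.
Check: d/du[-(24*u**6 - 36*u**5 + 90*u**4 - 75*u**3 + 90*u**2 - 36*u + 56)/32] = -9*u**5/2 + 45*u**4/8 - 45*u**3/4 + 225*u**2/32 - 45*u/8 + 9/8 = G'(u).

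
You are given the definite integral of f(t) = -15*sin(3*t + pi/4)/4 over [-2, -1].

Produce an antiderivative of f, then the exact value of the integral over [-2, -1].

Antiderivative: F(t) = 5*cos(3*t + pi/4)/4; value = 5*sin(pi/4 + 3)/4 - 5*sin(pi/4 + 6)/4

Recover f(t) by differentiating a candidate F(t); any mismatch rules it out.
F(t) = 5*cos(3*t + pi/4)/4 is an antiderivative of f.
Check: d/dt[5*cos(3*t + pi/4)/4] = -15*sin(3*t + pi/4)/4 = f(t).
F(-1) = 5*sin(pi/4 + 3)/4; F(-2) = 5*sin(pi/4 + 6)/4.
Integral = F(-1) - F(-2) = 5*sin(pi/4 + 3)/4 - 5*sin(pi/4 + 6)/4.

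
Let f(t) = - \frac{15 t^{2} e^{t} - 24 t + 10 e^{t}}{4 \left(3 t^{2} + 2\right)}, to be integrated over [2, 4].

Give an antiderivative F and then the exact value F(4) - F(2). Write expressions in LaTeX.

Antiderivative: F(t) = - \frac{5 e^{t} - 4 \log{\left(\frac{3 t^{2}}{2} + 1 \right)}}{4}; value = - \frac{5 e^{4}}{4} - \log{\left(7 \right)} + \log{\left(25 \right)} + \frac{5 e^{2}}{4}

Whatever form F(t) takes, F'(t) = f(t) is non-negotiable.
F(t) = - \frac{5 e^{t} - 4 \log{\left(\frac{3 t^{2}}{2} + 1 \right)}}{4} is an antiderivative of f.
Check: d/dt[- \frac{5 e^{t} - 4 \log{\left(\frac{3 t^{2}}{2} + 1 \right)}}{4}] = \frac{- 15 t^{2} e^{t} + 24 t - 10 e^{t}}{12 t^{2} + 8}, which equals f(t).
F(4) = - \frac{5 e^{4}}{4} + \log{\left(25 \right)}; F(2) = - \frac{5 e^{2}}{4} + \log{\left(7 \right)}.
Integral = F(4) - F(2) = - \frac{5 e^{4}}{4} - \log{\left(7 \right)} + \log{\left(25 \right)} + \frac{5 e^{2}}{4}.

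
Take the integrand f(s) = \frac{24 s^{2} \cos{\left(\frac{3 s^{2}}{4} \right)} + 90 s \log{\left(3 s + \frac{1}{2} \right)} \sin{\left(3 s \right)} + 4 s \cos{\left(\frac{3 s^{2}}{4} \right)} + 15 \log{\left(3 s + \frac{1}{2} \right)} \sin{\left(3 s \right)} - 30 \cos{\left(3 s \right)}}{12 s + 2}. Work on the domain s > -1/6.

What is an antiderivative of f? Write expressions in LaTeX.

Recover f(s) by differentiating a candidate F(s); any mismatch rules it out.
Check: d/ds[- \frac{5 \log{\left(3 s + \frac{1}{2} \right)} \cos{\left(3 s \right)}}{2} + \frac{4 \sin{\left(\frac{3 s^{2}}{4} \right)}}{3}] = \frac{24 s^{2} \cos{\left(\frac{3 s^{2}}{4} \right)} + 90 s \log{\left(3 s + \frac{1}{2} \right)} \sin{\left(3 s \right)} + 4 s \cos{\left(\frac{3 s^{2}}{4} \right)} + 15 \log{\left(3 s + \frac{1}{2} \right)} \sin{\left(3 s \right)} - 30 \cos{\left(3 s \right)}}{12 s + 2} = f(s).

An antiderivative is F(s) = - \frac{5 \log{\left(3 s + \frac{1}{2} \right)} \cos{\left(3 s \right)}}{2} + \frac{4 \sin{\left(\frac{3 s^{2}}{4} \right)}}{3}.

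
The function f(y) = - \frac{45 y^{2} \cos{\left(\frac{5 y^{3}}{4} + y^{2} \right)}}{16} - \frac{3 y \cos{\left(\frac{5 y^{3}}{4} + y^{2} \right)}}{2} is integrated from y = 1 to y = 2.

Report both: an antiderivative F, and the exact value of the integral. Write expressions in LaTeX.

f matches the chain-rule pattern g'(h)*h' with inner function h(y) = \frac{5 y^{3}}{4} + y^{2}; substituting u = h(y) collapses the integral.
F(y) = - \frac{3 \sin{\left(\frac{5 y^{3}}{4} + y^{2} \right)}}{4} is an antiderivative of f.
Check: d/dy[- \frac{3 \sin{\left(\frac{5 y^{3}}{4} + y^{2} \right)}}{4}] = - \frac{45 y^{2} \cos{\left(\frac{5 y^{3}}{4} + y^{2} \right)}}{16} - \frac{3 y \cos{\left(\frac{5 y^{3}}{4} + y^{2} \right)}}{2} = f(y).
F(2) = - \frac{3 \sin{\left(14 \right)}}{4}; F(1) = - \frac{3 \sin{\left(\frac{9}{4} \right)}}{4}.
Integral = F(2) - F(1) = - \frac{3 \sin{\left(14 \right)}}{4} + \frac{3 \sin{\left(\frac{9}{4} \right)}}{4}.

Antiderivative: F(y) = - \frac{3 \sin{\left(\frac{5 y^{3}}{4} + y^{2} \right)}}{4}; value = - \frac{3 \sin{\left(14 \right)}}{4} + \frac{3 \sin{\left(\frac{9}{4} \right)}}{4}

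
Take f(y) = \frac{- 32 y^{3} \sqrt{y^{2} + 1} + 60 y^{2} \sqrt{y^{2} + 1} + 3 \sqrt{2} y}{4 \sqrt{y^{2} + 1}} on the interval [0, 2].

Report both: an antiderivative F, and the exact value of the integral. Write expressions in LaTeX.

Antiderivative: F(y) = - \frac{8 y^{4} - 20 y^{3} - 3 \sqrt{2} \sqrt{y^{2} + 1}}{4}; value = - \frac{3 \sqrt{2}}{4} + \frac{3 \sqrt{10}}{4} + 8

An antiderivative F(y) passes only if d/dy[F] lands on f(y) exactly.
F(y) = - \frac{8 y^{4} - 20 y^{3} - 3 \sqrt{2} \sqrt{y^{2} + 1}}{4} is an antiderivative of f.
Check: d/dy[- \frac{8 y^{4} - 20 y^{3} - 3 \sqrt{2} \sqrt{y^{2} + 1}}{4}] = \frac{- 32 y^{3} \sqrt{y^{2} + 1} + 60 y^{2} \sqrt{y^{2} + 1} + 3 \sqrt{2} y}{4 \sqrt{y^{2} + 1}} = f(y).
F(2) = \frac{3 \sqrt{10}}{4} + 8; F(0) = \frac{3 \sqrt{2}}{4}.
Integral = F(2) - F(0) = - \frac{3 \sqrt{2}}{4} + \frac{3 \sqrt{10}}{4} + 8.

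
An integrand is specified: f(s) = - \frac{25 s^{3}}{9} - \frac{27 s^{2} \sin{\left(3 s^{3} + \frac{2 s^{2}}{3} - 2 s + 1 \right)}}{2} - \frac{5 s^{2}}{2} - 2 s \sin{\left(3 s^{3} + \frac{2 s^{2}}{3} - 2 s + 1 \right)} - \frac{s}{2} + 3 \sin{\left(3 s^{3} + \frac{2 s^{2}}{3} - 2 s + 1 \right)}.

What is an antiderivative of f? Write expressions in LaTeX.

An antiderivative is F(s) = - \frac{\left(- \frac{5 s^{2}}{3} - s\right)^{2}}{4} + \frac{3 \cos{\left(3 s^{3} + \frac{2 s^{2}}{3} - 2 s + 1 \right)}}{2}.

The integrand splits into summands that can be handled one at a time.
Check: d/ds[- \frac{\left(- \frac{5 s^{2}}{3} - s\right)^{2}}{4} + \frac{3 \cos{\left(3 s^{3} + \frac{2 s^{2}}{3} - 2 s + 1 \right)}}{2}] = - \frac{25 s^{3}}{9} - \frac{27 s^{2} \sin{\left(3 s^{3} + \frac{2 s^{2}}{3} - 2 s + 1 \right)}}{2} - \frac{5 s^{2}}{2} - 2 s \sin{\left(3 s^{3} + \frac{2 s^{2}}{3} - 2 s + 1 \right)} - \frac{s}{2} + 3 \sin{\left(3 s^{3} + \frac{2 s^{2}}{3} - 2 s + 1 \right)} = f(s).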